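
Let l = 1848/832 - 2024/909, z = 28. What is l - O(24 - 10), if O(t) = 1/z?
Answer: -27253/661752 ≈ -0.041183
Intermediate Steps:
O(t) = 1/28
l = -517/94536 (l = 1848*(1/832) - 2024*1/909 = 231/104 - 2024/909 = -517/94536 ≈ -0.0054688)
l - O(24 - 10) = -517/94536 - 1*1/28 = -517/94536 - 1/28 = -27253/661752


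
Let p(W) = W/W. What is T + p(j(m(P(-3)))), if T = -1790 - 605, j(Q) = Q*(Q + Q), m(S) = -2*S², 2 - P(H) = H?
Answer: -2394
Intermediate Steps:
P(H) = 2 - H
j(Q) = 2*Q² (j(Q) = Q*(2*Q) = 2*Q²)
p(W) = 1
T = -2395
T + p(j(m(P(-3)))) = -2395 + 1 = -2394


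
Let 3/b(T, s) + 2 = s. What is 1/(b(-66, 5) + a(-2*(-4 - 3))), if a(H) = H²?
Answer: 1/197 ≈ 0.0050761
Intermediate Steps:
b(T, s) = 3/(-2 + s)
1/(b(-66, 5) + a(-2*(-4 - 3))) = 1/(3/(-2 + 5) + (-2*(-4 - 3))²) = 1/(3/3 + (-2*(-7))²) = 1/(3*(⅓) + 14²) = 1/(1 + 196) = 1/197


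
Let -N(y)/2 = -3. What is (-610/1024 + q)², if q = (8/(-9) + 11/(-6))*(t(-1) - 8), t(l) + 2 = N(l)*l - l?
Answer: 3819858025/2359296 ≈ 1619.1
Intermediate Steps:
N(y) = 6 (N(y) = -2*(-3) = 6)
t(l) = -2 + 5*l (t(l) = -2 + (6*l - l) = -2 + 5*l)
q = 245/6 (q = (8/(-9) + 11/(-6))*((-2 + 5*(-1)) - 8) = (8*(-⅑) + 11*(-⅙))*((-2 - 5) - 8) = (-8/9 - 11/6)*(-7 - 8) = -49/18*(-15) = 245/6 ≈ 40.833)
(-610/1024 + q)² = (-610/1024 + 245/6)² = (-610*1/1024 + 245/6)² = (-305/512 + 245/6)² = (61805/1536)² = 3819858025/2359296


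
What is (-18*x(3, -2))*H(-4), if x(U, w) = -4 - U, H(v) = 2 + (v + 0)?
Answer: -252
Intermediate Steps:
H(v) = 2 + v
(-18*x(3, -2))*H(-4) = (-18*(-4 - 1*3))*(2 - 4) = -18*(-4 - 3)*(-2) = -18*(-7)*(-2) = 126*(-2) = -252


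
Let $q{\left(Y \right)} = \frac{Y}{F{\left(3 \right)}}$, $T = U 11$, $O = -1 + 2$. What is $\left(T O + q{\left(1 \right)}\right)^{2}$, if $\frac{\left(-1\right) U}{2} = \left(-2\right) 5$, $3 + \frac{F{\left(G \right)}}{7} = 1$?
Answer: $\frac{9480241}{196} \approx 48369.0$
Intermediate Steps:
$F{\left(G \right)} = -14$ ($F{\left(G \right)} = -21 + 7 \cdot 1 = -21 + 7 = -14$)
$U = 20$ ($U = - 2 \left(\left(-2\right) 5\right) = \left(-2\right) \left(-10\right) = 20$)
$O = 1$
$T = 220$ ($T = 20 \cdot 11 = 220$)
$q{\left(Y \right)} = - \frac{Y}{14}$ ($q{\left(Y \right)} = \frac{Y}{-14} = Y \left(- \frac{1}{14}\right) = - \frac{Y}{14}$)
$\left(T O + q{\left(1 \right)}\right)^{2} = \left(220 \cdot 1 - \frac{1}{14}\right)^{2} = \left(220 - \frac{1}{14}\right)^{2} = \left(\frac{3079}{14}\right)^{2} = \frac{9480241}{196}$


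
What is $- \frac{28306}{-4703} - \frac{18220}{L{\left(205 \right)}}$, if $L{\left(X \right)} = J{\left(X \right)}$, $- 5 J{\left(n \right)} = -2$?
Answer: $- \frac{214193344}{4703} \approx -45544.0$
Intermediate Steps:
$J{\left(n \right)} = \frac{2}{5}$ ($J{\left(n \right)} = \left(- \frac{1}{5}\right) \left(-2\right) = \frac{2}{5}$)
$L{\left(X \right)} = \frac{2}{5}$
$- \frac{28306}{-4703} - \frac{18220}{L{\left(205 \right)}} = - \frac{28306}{-4703} - \frac{18220}{\frac{2}{5}} = \left(-28306\right) \left(- \frac{1}{4703}\right) - 45550 = \frac{28306}{4703} - 45550 = - \frac{214193344}{4703}$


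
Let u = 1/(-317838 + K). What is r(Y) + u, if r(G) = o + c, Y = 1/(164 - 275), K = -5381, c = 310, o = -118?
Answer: 62058047/323219 ≈ 192.00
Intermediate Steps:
Y = -1/111 (Y = 1/(-111) = -1/111 ≈ -0.0090090)
r(G) = 192 (r(G) = -118 + 310 = 192)
u = -1/323219 (u = 1/(-317838 - 5381) = 1/(-323219) = -1/323219 ≈ -3.0939e-6)
r(Y) + u = 192 - 1/323219 = 62058047/323219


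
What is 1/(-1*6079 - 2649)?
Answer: -1/8728 ≈ -0.00011457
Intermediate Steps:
1/(-1*6079 - 2649) = 1/(-6079 - 2649) = 1/(-8728) = -1/8728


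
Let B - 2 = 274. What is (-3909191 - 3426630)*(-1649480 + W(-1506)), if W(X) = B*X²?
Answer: -4579961798422376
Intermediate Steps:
B = 276 (B = 2 + 274 = 276)
W(X) = 276*X²
(-3909191 - 3426630)*(-1649480 + W(-1506)) = (-3909191 - 3426630)*(-1649480 + 276*(-1506)²) = -7335821*(-1649480 + 276*2268036) = -7335821*(-1649480 + 625977936) = -7335821*624328456 = -4579961798422376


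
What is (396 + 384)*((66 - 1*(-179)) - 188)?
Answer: 44460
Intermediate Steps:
(396 + 384)*((66 - 1*(-179)) - 188) = 780*((66 + 179) - 188) = 780*(245 - 188) = 780*57 = 44460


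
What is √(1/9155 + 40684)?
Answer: 3*√378876644695/9155 ≈ 201.70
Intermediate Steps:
√(1/9155 + 40684) = √(372462021/9155) = 3*√378876644695/9155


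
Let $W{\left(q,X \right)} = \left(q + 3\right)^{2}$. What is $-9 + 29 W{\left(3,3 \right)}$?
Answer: $1035$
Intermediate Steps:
$W{\left(q,X \right)} = \left(3 + q\right)^{2}$
$-9 + 29 W{\left(3,3 \right)} = -9 + 29 \left(3 + 3\right)^{2} = -9 + 29 \cdot 6^{2} = -9 + 29 \cdot 36 = -9 + 1044 = 1035$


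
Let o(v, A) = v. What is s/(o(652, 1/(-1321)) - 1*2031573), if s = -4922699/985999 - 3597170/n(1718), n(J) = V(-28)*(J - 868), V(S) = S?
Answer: -48994939809/680845265526860 ≈ -7.1962e-5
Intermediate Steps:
n(J) = 24304 - 28*J (n(J) = -28*(J - 868) = -28*(-868 + J) = 24304 - 28*J)
s = 48994939809/335239660 (s = -4922699/985999 - 3597170/(24304 - 28*1718) = -4922699*1/985999 - 3597170/(24304 - 48104) = -4922699/985999 - 3597170/(-23800) = -4922699/985999 - 3597170*(-1/23800) = -4922699/985999 + 359717/2380 = 48994939809/335239660 ≈ 146.15)
s/(o(652, 1/(-1321)) - 1*2031573) = 48994939809/(335239660*(652 - 1*2031573)) = 48994939809/(335239660*(652 - 2031573)) = (48994939809/335239660)/(-2030921) = (48994939809/335239660)*(-1/2030921) = -48994939809/680845265526860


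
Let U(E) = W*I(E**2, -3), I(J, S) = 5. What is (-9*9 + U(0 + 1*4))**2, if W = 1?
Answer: 5776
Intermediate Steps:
U(E) = 5 (U(E) = 1*5 = 5)
(-9*9 + U(0 + 1*4))**2 = (-9*9 + 5)**2 = (-81 + 5)**2 = (-76)**2 = 5776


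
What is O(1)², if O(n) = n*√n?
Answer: 1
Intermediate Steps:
O(n) = n^(3/2)
O(1)² = (1^(3/2))² = 1² = 1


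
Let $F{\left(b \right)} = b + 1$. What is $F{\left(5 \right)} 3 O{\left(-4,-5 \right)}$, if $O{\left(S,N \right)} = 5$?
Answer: $90$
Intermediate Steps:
$F{\left(b \right)} = 1 + b$
$F{\left(5 \right)} 3 O{\left(-4,-5 \right)} = \left(1 + 5\right) 3 \cdot 5 = 6 \cdot 3 \cdot 5 = 18 \cdot 5 = 90$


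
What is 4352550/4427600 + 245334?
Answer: 21724903419/88552 ≈ 2.4534e+5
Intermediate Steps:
4352550/4427600 + 245334 = 4352550*(1/4427600) + 245334 = 87051/88552 + 245334 = 21724903419/88552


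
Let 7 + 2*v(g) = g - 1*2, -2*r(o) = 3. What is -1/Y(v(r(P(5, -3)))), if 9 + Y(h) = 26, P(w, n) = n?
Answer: -1/17 ≈ -0.058824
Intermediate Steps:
r(o) = -3/2 (r(o) = -½*3 = -3/2)
v(g) = -9/2 + g/2 (v(g) = -7/2 + (g - 1*2)/2 = -7/2 + (g - 2)/2 = -7/2 + (-2 + g)/2 = -7/2 + (-1 + g/2) = -9/2 + g/2)
Y(h) = 17 (Y(h) = -9 + 26 = 17)
-1/Y(v(r(P(5, -3)))) = -1/17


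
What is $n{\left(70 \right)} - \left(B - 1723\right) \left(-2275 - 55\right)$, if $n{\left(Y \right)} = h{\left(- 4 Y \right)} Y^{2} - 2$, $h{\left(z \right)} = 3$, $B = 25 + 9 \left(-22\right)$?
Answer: $-4402982$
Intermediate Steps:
$B = -173$ ($B = 25 - 198 = -173$)
$n{\left(Y \right)} = -2 + 3 Y^{2}$ ($n{\left(Y \right)} = 3 Y^{2} - 2 = -2 + 3 Y^{2}$)
$n{\left(70 \right)} - \left(B - 1723\right) \left(-2275 - 55\right) = \left(-2 + 3 \cdot 70^{2}\right) - \left(-173 - 1723\right) \left(-2275 - 55\right) = \left(-2 + 3 \cdot 4900\right) - \left(-1896\right) \left(-2330\right) = \left(-2 + 14700\right) - 4417680 = 14698 - 4417680 = -4402982$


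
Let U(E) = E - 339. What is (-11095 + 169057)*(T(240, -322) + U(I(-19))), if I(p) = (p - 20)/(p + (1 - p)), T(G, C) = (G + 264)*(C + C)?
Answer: -51330383748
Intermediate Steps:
T(G, C) = 2*C*(264 + G) (T(G, C) = (264 + G)*(2*C) = 2*C*(264 + G))
I(p) = -20 + p (I(p) = (-20 + p)/1 = (-20 + p)*1 = -20 + p)
U(E) = -339 + E
(-11095 + 169057)*(T(240, -322) + U(I(-19))) = (-11095 + 169057)*(2*(-322)*(264 + 240) + (-339 + (-20 - 19))) = 157962*(2*(-322)*504 + (-339 - 39)) = 157962*(-324576 - 378) = 157962*(-324954) = -51330383748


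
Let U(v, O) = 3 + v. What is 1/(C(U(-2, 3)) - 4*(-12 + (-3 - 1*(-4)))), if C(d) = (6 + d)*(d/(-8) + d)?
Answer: 8/401 ≈ 0.019950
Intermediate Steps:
C(d) = 7*d*(6 + d)/8 (C(d) = (6 + d)*(d*(-⅛) + d) = (6 + d)*(-d/8 + d) = (6 + d)*(7*d/8) = 7*d*(6 + d)/8)
1/(C(U(-2, 3)) - 4*(-12 + (-3 - 1*(-4)))) = 1/(7*(3 - 2)*(6 + (3 - 2))/8 - 4*(-12 + (-3 - 1*(-4)))) = 1/((7/8)*1*(6 + 1) - 4*(-12 + (-3 + 4))) = 1/((7/8)*1*7 - 4*(-12 + 1)) = 1/(49/8 - 4*(-11)) = 1/(49/8 + 44) = 1/(401/8) = 8/401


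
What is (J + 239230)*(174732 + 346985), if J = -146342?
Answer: 48461248696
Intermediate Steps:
(J + 239230)*(174732 + 346985) = (-146342 + 239230)*(174732 + 346985) = 92888*521717 = 48461248696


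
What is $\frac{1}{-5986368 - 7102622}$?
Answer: $- \frac{1}{13088990} \approx -7.64 \cdot 10^{-8}$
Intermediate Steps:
$\frac{1}{-5986368 - 7102622} = \frac{1}{-13088990} = - \frac{1}{13088990}$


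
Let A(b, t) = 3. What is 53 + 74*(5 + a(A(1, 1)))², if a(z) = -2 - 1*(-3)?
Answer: 2717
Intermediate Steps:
a(z) = 1 (a(z) = -2 + 3 = 1)
53 + 74*(5 + a(A(1, 1)))² = 53 + 74*(5 + 1)² = 53 + 74*6² = 53 + 74*36 = 53 + 2664 = 2717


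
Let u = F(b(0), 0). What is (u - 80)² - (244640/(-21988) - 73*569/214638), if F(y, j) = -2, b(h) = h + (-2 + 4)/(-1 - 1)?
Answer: 7946768427233/1179865086 ≈ 6735.3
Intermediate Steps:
b(h) = -1 + h (b(h) = h + 2/(-2) = h + 2*(-½) = h - 1 = -1 + h)
u = -2
(u - 80)² - (244640/(-21988) - 73*569/214638) = (-2 - 80)² - (244640/(-21988) - 73*569/214638) = (-82)² - (244640*(-1/21988) - 41537*1/214638) = 6724 - (-61160/5497 - 41537/214638) = 6724 - 1*(-13355588969/1179865086) = 6724 + 13355588969/1179865086 = 7946768427233/1179865086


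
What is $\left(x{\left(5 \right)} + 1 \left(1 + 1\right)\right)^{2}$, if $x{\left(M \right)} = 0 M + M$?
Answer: $49$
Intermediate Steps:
$x{\left(M \right)} = M$ ($x{\left(M \right)} = 0 + M = M$)
$\left(x{\left(5 \right)} + 1 \left(1 + 1\right)\right)^{2} = \left(5 + 1 \left(1 + 1\right)\right)^{2} = \left(5 + 1 \cdot 2\right)^{2} = \left(5 + 2\right)^{2} = 7^{2} = 49$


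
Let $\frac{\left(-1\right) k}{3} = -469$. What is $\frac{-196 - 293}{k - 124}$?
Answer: $- \frac{489}{1283} \approx -0.38114$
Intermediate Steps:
$k = 1407$ ($k = \left(-3\right) \left(-469\right) = 1407$)
$\frac{-196 - 293}{k - 124} = \frac{-196 - 293}{1407 - 124} = - \frac{489}{1283}$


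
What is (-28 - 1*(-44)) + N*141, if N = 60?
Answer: 8476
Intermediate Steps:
(-28 - 1*(-44)) + N*141 = (-28 - 1*(-44)) + 60*141 = (-28 + 44) + 8460 = 16 + 8460 = 8476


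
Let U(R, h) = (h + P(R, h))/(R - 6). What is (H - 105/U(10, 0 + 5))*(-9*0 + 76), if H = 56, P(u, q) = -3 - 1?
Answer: -27664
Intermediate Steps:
P(u, q) = -4
U(R, h) = (-4 + h)/(-6 + R) (U(R, h) = (h - 4)/(R - 6) = (-4 + h)/(-6 + R))
(H - 105/U(10, 0 + 5))*(-9*0 + 76) = (56 - 105*(-6 + 10)/(-4 + (0 + 5)))*(-9*0 + 76) = (56 - 105*4/(-4 + 5))*(0 + 76) = (56 - 105/((¼)*1))*76 = (56 - 105/¼)*76 = (56 - 105*4)*76 = (56 - 420)*76 = -364*76 = -27664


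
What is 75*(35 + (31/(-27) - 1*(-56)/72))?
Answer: 23375/9 ≈ 2597.2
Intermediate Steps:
75*(35 + (31/(-27) - 1*(-56)/72)) = 75*(35 + (31*(-1/27) + 56*(1/72))) = 75*(35 + (-31/27 + 7/9)) = 75*(35 - 10/27) = 75*(935/27) = 23375/9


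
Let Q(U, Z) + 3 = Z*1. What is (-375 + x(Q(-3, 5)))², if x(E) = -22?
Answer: 157609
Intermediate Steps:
Q(U, Z) = -3 + Z (Q(U, Z) = -3 + Z*1 = -3 + Z)
(-375 + x(Q(-3, 5)))² = (-375 - 22)² = (-397)² = 157609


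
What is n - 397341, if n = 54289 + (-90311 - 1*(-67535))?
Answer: -365828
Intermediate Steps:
n = 31513 (n = 54289 + (-90311 + 67535) = 54289 - 22776 = 31513)
n - 397341 = 31513 - 397341 = -365828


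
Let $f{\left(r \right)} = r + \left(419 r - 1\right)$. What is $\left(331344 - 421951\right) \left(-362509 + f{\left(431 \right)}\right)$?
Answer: $16444264430$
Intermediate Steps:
$f{\left(r \right)} = -1 + 420 r$ ($f{\left(r \right)} = r + \left(-1 + 419 r\right) = -1 + 420 r$)
$\left(331344 - 421951\right) \left(-362509 + f{\left(431 \right)}\right) = \left(331344 - 421951\right) \left(-362509 + \left(-1 + 420 \cdot 431\right)\right) = - 90607 \left(-362509 + \left(-1 + 181020\right)\right) = - 90607 \left(-362509 + 181019\right) = \left(-90607\right) \left(-181490\right) = 16444264430$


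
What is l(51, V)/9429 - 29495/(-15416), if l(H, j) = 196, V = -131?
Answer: 40161413/20765352 ≈ 1.9341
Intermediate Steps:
l(51, V)/9429 - 29495/(-15416) = 196/9429 - 29495/(-15416) = 196*(1/9429) - 29495*(-1/15416) = 28/1347 + 29495/15416 = 40161413/20765352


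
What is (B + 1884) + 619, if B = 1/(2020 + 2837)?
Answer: 12157072/4857 ≈ 2503.0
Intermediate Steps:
B = 1/4857 ≈ 0.00020589
(B + 1884) + 619 = (1/4857 + 1884) + 619 = 9150589/4857 + 619 = 12157072/4857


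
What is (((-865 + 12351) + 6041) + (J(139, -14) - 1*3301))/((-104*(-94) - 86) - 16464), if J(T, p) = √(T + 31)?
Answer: -2371/1129 - √170/6774 ≈ -2.1020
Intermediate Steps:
J(T, p) = √(31 + T)
(((-865 + 12351) + 6041) + (J(139, -14) - 1*3301))/((-104*(-94) - 86) - 16464) = (((-865 + 12351) + 6041) + (√(31 + 139) - 1*3301))/((-104*(-94) - 86) - 16464) = ((11486 + 6041) + (√170 - 3301))/((9776 - 86) - 16464) = (17527 + (-3301 + √170))/(9690 - 16464) = (14226 + √170)/(-6774) = (14226 + √170)*(-1/6774) = -2371/1129 - √170/6774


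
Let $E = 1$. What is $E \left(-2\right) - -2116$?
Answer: $2114$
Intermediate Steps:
$E \left(-2\right) - -2116 = 1 \left(-2\right) - -2116 = -2 + 2116 = 2114$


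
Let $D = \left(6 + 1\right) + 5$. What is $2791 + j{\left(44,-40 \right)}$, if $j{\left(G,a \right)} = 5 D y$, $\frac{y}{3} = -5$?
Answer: $1891$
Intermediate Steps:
$y = -15$ ($y = 3 \left(-5\right) = -15$)
$D = 12$ ($D = 7 + 5 = 12$)
$j{\left(G,a \right)} = -900$ ($j{\left(G,a \right)} = 5 \cdot 12 \left(-15\right) = 60 \left(-15\right) = -900$)
$2791 + j{\left(44,-40 \right)} = 2791 - 900 = 1891$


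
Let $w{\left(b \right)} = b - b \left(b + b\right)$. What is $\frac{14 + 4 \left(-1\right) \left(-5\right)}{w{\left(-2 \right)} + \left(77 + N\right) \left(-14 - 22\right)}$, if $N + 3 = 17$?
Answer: $- \frac{17}{1643} \approx -0.010347$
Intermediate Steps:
$N = 14$ ($N = -3 + 17 = 14$)
$w{\left(b \right)} = b - 2 b^{2}$ ($w{\left(b \right)} = b - b 2 b = b - 2 b^{2}$)
$\frac{14 + 4 \left(-1\right) \left(-5\right)}{w{\left(-2 \right)} + \left(77 + N\right) \left(-14 - 22\right)} = \frac{14 + 4 \left(-1\right) \left(-5\right)}{- 2 \left(1 - -4\right) + \left(77 + 14\right) \left(-14 - 22\right)} = \frac{14 - -20}{- 2 \left(1 + 4\right) + 91 \left(-36\right)} = \frac{14 + 20}{\left(-2\right) 5 - 3276} = \frac{34}{-10 - 3276} = \frac{34}{-3286} = 34 \left(- \frac{1}{3286}\right) = - \frac{17}{1643}$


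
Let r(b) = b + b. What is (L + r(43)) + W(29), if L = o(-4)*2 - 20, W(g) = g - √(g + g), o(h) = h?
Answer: 87 - √58 ≈ 79.384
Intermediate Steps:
r(b) = 2*b
W(g) = g - √2*√g (W(g) = g - √(2*g) = g - √2*√g)
L = -28 (L = -4*2 - 20 = -8 - 20 = -28)
(L + r(43)) + W(29) = (-28 + 2*43) + (29 - √2*√29) = (-28 + 86) + (29 - √58) = 58 + (29 - √58) = 87 - √58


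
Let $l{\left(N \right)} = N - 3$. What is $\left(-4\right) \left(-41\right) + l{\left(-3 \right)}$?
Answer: $158$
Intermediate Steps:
$l{\left(N \right)} = -3 + N$
$\left(-4\right) \left(-41\right) + l{\left(-3 \right)} = \left(-4\right) \left(-41\right) - 6 = 164 - 6 = 158$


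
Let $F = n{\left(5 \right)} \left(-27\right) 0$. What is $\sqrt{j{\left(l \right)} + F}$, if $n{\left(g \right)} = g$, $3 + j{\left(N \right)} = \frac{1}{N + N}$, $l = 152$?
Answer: $\frac{i \sqrt{17309}}{76} \approx 1.7311 i$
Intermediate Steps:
$j{\left(N \right)} = -3 + \frac{1}{2 N}$ ($j{\left(N \right)} = -3 + \frac{1}{N + N} = -3 + \frac{1}{2 N}$)
$F = 0$ ($F = 5 \left(-27\right) 0 = \left(-135\right) 0 = 0$)
$\sqrt{j{\left(l \right)} + F} = \sqrt{\left(-3 + \frac{1}{2 \cdot 152}\right) + 0} = \sqrt{\left(-3 + \frac{1}{2} \cdot \frac{1}{152}\right) + 0} = \sqrt{\left(-3 + \frac{1}{304}\right) + 0} = \sqrt{- \frac{911}{304} + 0} = \sqrt{- \frac{911}{304}} = \frac{i \sqrt{17309}}{76}$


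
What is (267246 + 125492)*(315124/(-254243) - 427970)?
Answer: -42733308013501492/254243 ≈ -1.6808e+11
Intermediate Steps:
(267246 + 125492)*(315124/(-254243) - 427970) = 392738*(315124*(-1/254243) - 427970) = 392738*(-315124/254243 - 427970) = 392738*(-108808691834/254243) = -42733308013501492/254243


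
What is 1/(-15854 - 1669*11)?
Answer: -1/34213 ≈ -2.9229e-5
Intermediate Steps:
1/(-15854 - 1669*11) = 1/(-15854 - 18359) = 1/(-34213) = -1/34213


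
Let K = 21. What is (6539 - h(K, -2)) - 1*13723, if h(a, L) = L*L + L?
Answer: -7186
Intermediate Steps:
h(a, L) = L + L² (h(a, L) = L² + L = L + L²)
(6539 - h(K, -2)) - 1*13723 = (6539 - (-2)*(1 - 2)) - 1*13723 = (6539 - (-2)*(-1)) - 13723 = (6539 - 1*2) - 13723 = (6539 - 2) - 13723 = 6537 - 13723 = -7186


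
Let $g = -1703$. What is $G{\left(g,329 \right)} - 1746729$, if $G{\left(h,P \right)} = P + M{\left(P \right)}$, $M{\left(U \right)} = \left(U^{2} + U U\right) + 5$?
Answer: $-1529913$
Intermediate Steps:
$M{\left(U \right)} = 5 + 2 U^{2}$ ($M{\left(U \right)} = \left(U^{2} + U^{2}\right) + 5 = 2 U^{2} + 5 = 5 + 2 U^{2}$)
$G{\left(h,P \right)} = 5 + P + 2 P^{2}$ ($G{\left(h,P \right)} = P + \left(5 + 2 P^{2}\right) = 5 + P + 2 P^{2}$)
$G{\left(g,329 \right)} - 1746729 = \left(5 + 329 + 2 \cdot 329^{2}\right) - 1746729 = \left(5 + 329 + 2 \cdot 108241\right) - 1746729 = \left(5 + 329 + 216482\right) - 1746729 = 216816 - 1746729 = -1529913$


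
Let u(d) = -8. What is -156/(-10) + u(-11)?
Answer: 38/5 ≈ 7.6000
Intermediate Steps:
-156/(-10) + u(-11) = -156/(-10) - 8 = -156*(-⅒) - 8 = 78/5 - 8 = 38/5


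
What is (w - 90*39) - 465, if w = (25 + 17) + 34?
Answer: -3899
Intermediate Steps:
w = 76 (w = 42 + 34 = 76)
(w - 90*39) - 465 = (76 - 90*39) - 465 = (76 - 3510) - 465 = -3434 - 465 = -3899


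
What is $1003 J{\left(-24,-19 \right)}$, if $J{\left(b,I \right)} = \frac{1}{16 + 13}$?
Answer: $\frac{1003}{29} \approx 34.586$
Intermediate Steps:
$J{\left(b,I \right)} = \frac{1}{29}$
$1003 J{\left(-24,-19 \right)} = 1003 \cdot \frac{1}{29} = \frac{1003}{29}$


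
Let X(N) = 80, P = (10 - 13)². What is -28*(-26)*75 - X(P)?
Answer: 54520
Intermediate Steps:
P = 9 (P = (-3)² = 9)
-28*(-26)*75 - X(P) = -28*(-26)*75 - 1*80 = 728*75 - 80 = 54600 - 80 = 54520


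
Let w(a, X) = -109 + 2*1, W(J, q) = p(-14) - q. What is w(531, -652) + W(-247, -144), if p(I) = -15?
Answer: 22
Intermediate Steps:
W(J, q) = -15 - q
w(a, X) = -107 (w(a, X) = -109 + 2 = -107)
w(531, -652) + W(-247, -144) = -107 + (-15 - 1*(-144)) = -107 + (-15 + 144) = -107 + 129 = 22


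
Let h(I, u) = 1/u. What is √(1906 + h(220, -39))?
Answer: 7*√59163/39 ≈ 43.657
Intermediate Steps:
√(1906 + h(220, -39)) = √(1906 + 1/(-39)) = √(1906 - 1/39) = √(74333/39) = 7*√59163/39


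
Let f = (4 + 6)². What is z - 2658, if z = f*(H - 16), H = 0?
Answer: -4258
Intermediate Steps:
f = 100 (f = 10² = 100)
z = -1600 (z = 100*(0 - 16) = 100*(-16) = -1600)
z - 2658 = -1600 - 2658 = -4258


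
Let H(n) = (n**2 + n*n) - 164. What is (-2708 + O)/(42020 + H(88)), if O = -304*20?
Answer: -2197/14336 ≈ -0.15325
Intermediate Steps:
H(n) = -164 + 2*n**2 (H(n) = (n**2 + n**2) - 164 = 2*n**2 - 164 = -164 + 2*n**2)
O = -6080
(-2708 + O)/(42020 + H(88)) = (-2708 - 6080)/(42020 + (-164 + 2*88**2)) = -8788/(42020 + (-164 + 2*7744)) = -8788/(42020 + (-164 + 15488)) = -8788/(42020 + 15324) = -8788/57344 = -8788*1/57344 = -2197/14336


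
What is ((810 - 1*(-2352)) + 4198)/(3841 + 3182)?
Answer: 7360/7023 ≈ 1.0480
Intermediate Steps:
((810 - 1*(-2352)) + 4198)/(3841 + 3182) = ((810 + 2352) + 4198)/7023 = (3162 + 4198)*(1/7023) = 7360*(1/7023) = 7360/7023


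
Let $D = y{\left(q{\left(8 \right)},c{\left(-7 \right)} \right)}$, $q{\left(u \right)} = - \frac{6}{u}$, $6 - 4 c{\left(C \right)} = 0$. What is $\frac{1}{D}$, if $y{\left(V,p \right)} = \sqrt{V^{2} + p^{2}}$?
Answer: $\frac{4 \sqrt{5}}{15} \approx 0.59628$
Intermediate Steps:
$c{\left(C \right)} = \frac{3}{2}$ ($c{\left(C \right)} = \frac{3}{2} - 0 = \frac{3}{2} + 0 = \frac{3}{2}$)
$D = \frac{3 \sqrt{5}}{4}$ ($D = \sqrt{\left(- \frac{6}{8}\right)^{2} + \left(\frac{3}{2}\right)^{2}} = \sqrt{\left(\left(-6\right) \frac{1}{8}\right)^{2} + \frac{9}{4}} = \sqrt{\left(- \frac{3}{4}\right)^{2} + \frac{9}{4}} = \sqrt{\frac{9}{16} + \frac{9}{4}} = \sqrt{\frac{45}{16}} = \frac{3 \sqrt{5}}{4} \approx 1.6771$)
$\frac{1}{D} = \frac{1}{\frac{3}{4} \sqrt{5}} = \frac{4 \sqrt{5}}{15}$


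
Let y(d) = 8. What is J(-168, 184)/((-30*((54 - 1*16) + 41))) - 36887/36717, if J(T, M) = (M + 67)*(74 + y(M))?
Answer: -46840638/4834405 ≈ -9.6890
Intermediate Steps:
J(T, M) = 5494 + 82*M (J(T, M) = (M + 67)*(74 + 8) = (67 + M)*82 = 5494 + 82*M)
J(-168, 184)/((-30*((54 - 1*16) + 41))) - 36887/36717 = (5494 + 82*184)/((-30*((54 - 1*16) + 41))) - 36887/36717 = (5494 + 15088)/((-30*((54 - 16) + 41))) - 36887*1/36717 = 20582/((-30*(38 + 41))) - 36887/36717 = 20582/((-30*79)) - 36887/36717 = 20582/(-2370) - 36887/36717 = 20582*(-1/2370) - 36887/36717 = -10291/1185 - 36887/36717 = -46840638/4834405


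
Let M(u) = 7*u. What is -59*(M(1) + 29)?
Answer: -2124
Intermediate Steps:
-59*(M(1) + 29) = -59*(7*1 + 29) = -59*(7 + 29) = -59*36 = -2124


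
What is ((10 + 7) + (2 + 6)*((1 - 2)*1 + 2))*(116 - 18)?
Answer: 2450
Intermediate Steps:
((10 + 7) + (2 + 6)*((1 - 2)*1 + 2))*(116 - 18) = (17 + 8*(-1*1 + 2))*98 = (17 + 8*(-1 + 2))*98 = (17 + 8*1)*98 = (17 + 8)*98 = 25*98 = 2450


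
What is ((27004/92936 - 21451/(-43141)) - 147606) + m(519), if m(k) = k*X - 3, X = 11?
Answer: -142230971711175/1002337994 ≈ -1.4190e+5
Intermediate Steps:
m(k) = -3 + 11*k (m(k) = k*11 - 3 = 11*k - 3 = -3 + 11*k)
((27004/92936 - 21451/(-43141)) - 147606) + m(519) = ((27004/92936 - 21451/(-43141)) - 147606) + (-3 + 11*519) = ((27004*(1/92936) - 21451*(-1/43141)) - 147606) + (-3 + 5709) = ((6751/23234 + 21451/43141) - 147606) + 5706 = (789637425/1002337994 - 147606) + 5706 = -147950312304939/1002337994 + 5706 = -142230971711175/1002337994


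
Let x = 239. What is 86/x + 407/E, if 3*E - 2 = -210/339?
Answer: 10996321/12428 ≈ 884.80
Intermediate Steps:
E = 52/113 (E = ⅔ + (-210/339)/3 = ⅔ + (-210*1/339)/3 = ⅔ + (⅓)*(-70/113) = ⅔ - 70/339 = 52/113 ≈ 0.46018)
86/x + 407/E = 86/239 + 407/(52/113) = 86*(1/239) + 407*(113/52) = 86/239 + 45991/52 = 10996321/12428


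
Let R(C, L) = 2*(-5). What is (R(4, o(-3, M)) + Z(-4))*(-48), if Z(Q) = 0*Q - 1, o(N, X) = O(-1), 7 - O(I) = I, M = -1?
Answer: 528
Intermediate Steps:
O(I) = 7 - I
o(N, X) = 8 (o(N, X) = 7 - 1*(-1) = 7 + 1 = 8)
R(C, L) = -10
Z(Q) = -1 (Z(Q) = 0 - 1 = -1)
(R(4, o(-3, M)) + Z(-4))*(-48) = (-10 - 1)*(-48) = -11*(-48) = 528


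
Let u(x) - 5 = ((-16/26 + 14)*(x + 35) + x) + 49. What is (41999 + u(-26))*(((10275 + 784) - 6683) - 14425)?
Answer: -423539841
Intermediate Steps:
u(x) = 6792/13 + 187*x/13 (u(x) = 5 + (((-16/26 + 14)*(x + 35) + x) + 49) = 5 + (((-16*1/26 + 14)*(35 + x) + x) + 49) = 5 + (((-8/13 + 14)*(35 + x) + x) + 49) = 5 + ((174*(35 + x)/13 + x) + 49) = 5 + (((6090/13 + 174*x/13) + x) + 49) = 5 + ((6090/13 + 187*x/13) + 49) = 5 + (6727/13 + 187*x/13) = 6792/13 + 187*x/13)
(41999 + u(-26))*(((10275 + 784) - 6683) - 14425) = (41999 + (6792/13 + (187/13)*(-26)))*(((10275 + 784) - 6683) - 14425) = (41999 + (6792/13 - 374))*((11059 - 6683) - 14425) = (41999 + 1930/13)*(4376 - 14425) = (547917/13)*(-10049) = -423539841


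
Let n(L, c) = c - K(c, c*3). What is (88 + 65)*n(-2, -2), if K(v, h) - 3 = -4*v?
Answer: -1989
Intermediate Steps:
K(v, h) = 3 - 4*v
n(L, c) = -3 + 5*c (n(L, c) = c - (3 - 4*c) = c + (-3 + 4*c) = -3 + 5*c)
(88 + 65)*n(-2, -2) = (88 + 65)*(-3 + 5*(-2)) = 153*(-3 - 10) = 153*(-13) = -1989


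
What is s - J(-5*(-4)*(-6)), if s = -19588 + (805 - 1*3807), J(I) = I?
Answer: -22470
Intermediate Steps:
s = -22590 (s = -19588 + (805 - 3807) = -19588 - 3002 = -22590)
s - J(-5*(-4)*(-6)) = -22590 - (-5*(-4))*(-6) = -22590 - 20*(-6) = -22590 - 1*(-120) = -22590 + 120 = -22470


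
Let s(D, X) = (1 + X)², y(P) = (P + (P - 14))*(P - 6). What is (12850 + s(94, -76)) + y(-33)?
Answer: 21595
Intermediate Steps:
y(P) = (-14 + 2*P)*(-6 + P) (y(P) = (P + (-14 + P))*(-6 + P) = (-14 + 2*P)*(-6 + P))
(12850 + s(94, -76)) + y(-33) = (12850 + (1 - 76)²) + (84 - 26*(-33) + 2*(-33)²) = (12850 + (-75)²) + (84 + 858 + 2*1089) = (12850 + 5625) + (84 + 858 + 2178) = 18475 + 3120 = 21595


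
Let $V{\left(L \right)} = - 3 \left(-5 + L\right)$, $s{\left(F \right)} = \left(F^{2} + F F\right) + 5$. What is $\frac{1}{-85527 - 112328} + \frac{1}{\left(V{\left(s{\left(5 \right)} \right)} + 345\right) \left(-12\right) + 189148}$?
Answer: $\frac{11047}{36960896840} \approx 2.9888 \cdot 10^{-7}$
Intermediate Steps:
$s{\left(F \right)} = 5 + 2 F^{2}$ ($s{\left(F \right)} = \left(F^{2} + F^{2}\right) + 5 = 2 F^{2} + 5 = 5 + 2 F^{2}$)
$V{\left(L \right)} = 15 - 3 L$
$\frac{1}{-85527 - 112328} + \frac{1}{\left(V{\left(s{\left(5 \right)} \right)} + 345\right) \left(-12\right) + 189148} = \frac{1}{-85527 - 112328} + \frac{1}{\left(\left(15 - 3 \left(5 + 2 \cdot 5^{2}\right)\right) + 345\right) \left(-12\right) + 189148} = \frac{1}{-197855} + \frac{1}{\left(\left(15 - 3 \left(5 + 2 \cdot 25\right)\right) + 345\right) \left(-12\right) + 189148} = - \frac{1}{197855} + \frac{1}{\left(\left(15 - 3 \left(5 + 50\right)\right) + 345\right) \left(-12\right) + 189148} = - \frac{1}{197855} + \frac{1}{\left(\left(15 - 165\right) + 345\right) \left(-12\right) + 189148} = - \frac{1}{197855} + \frac{1}{\left(-150 + 345\right) \left(-12\right) + 189148} = - \frac{1}{197855} + \frac{1}{195 \left(-12\right) + 189148} = - \frac{1}{197855} + \frac{1}{-2340 + 189148} = - \frac{1}{197855} + \frac{1}{186808} = \frac{11047}{36960896840}$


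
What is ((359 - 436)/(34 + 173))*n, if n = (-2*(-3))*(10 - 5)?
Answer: -770/69 ≈ -11.159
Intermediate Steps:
n = 30 (n = 6*5 = 30)
((359 - 436)/(34 + 173))*n = ((359 - 436)/(34 + 173))*30 = -77/207*30 = -770/69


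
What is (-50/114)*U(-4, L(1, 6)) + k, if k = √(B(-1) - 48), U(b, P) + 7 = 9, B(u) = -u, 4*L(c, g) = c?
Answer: -50/57 + I*√47 ≈ -0.87719 + 6.8557*I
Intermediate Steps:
L(c, g) = c/4
U(b, P) = 2 (U(b, P) = -7 + 9 = 2)
k = I*√47 (k = √(-1*(-1) - 48) = √(1 - 48) = √(-47) = I*√47 ≈ 6.8557*I)
(-50/114)*U(-4, L(1, 6)) + k = -50/114*2 + I*√47 = -50*1/114*2 + I*√47 = -25/57*2 + I*√47 = -50/57 + I*√47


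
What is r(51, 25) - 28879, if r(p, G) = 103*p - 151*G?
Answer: -27401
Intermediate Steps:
r(p, G) = -151*G + 103*p
r(51, 25) - 28879 = (-151*25 + 103*51) - 28879 = (-3775 + 5253) - 28879 = 1478 - 28879 = -27401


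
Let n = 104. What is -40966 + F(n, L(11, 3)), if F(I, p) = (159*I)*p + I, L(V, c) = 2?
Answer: -7790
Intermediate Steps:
F(I, p) = I + 159*I*p (F(I, p) = 159*I*p + I = I + 159*I*p)
-40966 + F(n, L(11, 3)) = -40966 + 104*(1 + 159*2) = -40966 + 104*(1 + 318) = -40966 + 104*319 = -40966 + 33176 = -7790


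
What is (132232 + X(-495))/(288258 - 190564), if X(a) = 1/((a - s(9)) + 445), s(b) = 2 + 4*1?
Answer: 7404991/5470864 ≈ 1.3535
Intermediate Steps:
s(b) = 6 (s(b) = 2 + 4 = 6)
X(a) = 1/(439 + a) (X(a) = 1/((a - 1*6) + 445) = 1/((a - 6) + 445) = 1/((-6 + a) + 445) = 1/(439 + a))
(132232 + X(-495))/(288258 - 190564) = (132232 + 1/(439 - 495))/(288258 - 190564) = (132232 + 1/(-56))/97694 = (132232 - 1/56)*(1/97694) = (7404991/56)*(1/97694) = 7404991/5470864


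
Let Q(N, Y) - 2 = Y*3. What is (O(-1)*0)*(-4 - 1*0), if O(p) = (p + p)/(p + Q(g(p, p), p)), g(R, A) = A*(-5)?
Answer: 0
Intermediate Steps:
g(R, A) = -5*A
Q(N, Y) = 2 + 3*Y (Q(N, Y) = 2 + Y*3 = 2 + 3*Y)
O(p) = 2*p/(2 + 4*p) (O(p) = (p + p)/(p + (2 + 3*p)) = (2*p)/(2 + 4*p) = 2*p/(2 + 4*p))
(O(-1)*0)*(-4 - 1*0) = (-1/(1 + 2*(-1))*0)*(-4 - 1*0) = (-1/(1 - 2)*0)*(-4 + 0) = (-1/(-1)*0)*(-4) = (-1*(-1)*0)*(-4) = (1*0)*(-4) = 0*(-4) = 0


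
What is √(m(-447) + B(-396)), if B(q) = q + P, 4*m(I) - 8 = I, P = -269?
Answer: I*√3099/2 ≈ 27.834*I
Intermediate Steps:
m(I) = 2 + I/4
B(q) = -269 + q (B(q) = q - 269 = -269 + q)
√(m(-447) + B(-396)) = √((2 + (¼)*(-447)) + (-269 - 396)) = √((2 - 447/4) - 665) = √(-439/4 - 665) = √(-3099/4) = I*√3099/2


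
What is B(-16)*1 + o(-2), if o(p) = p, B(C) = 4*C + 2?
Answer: -64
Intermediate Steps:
B(C) = 2 + 4*C
B(-16)*1 + o(-2) = (2 + 4*(-16))*1 - 2 = (2 - 64)*1 - 2 = -62*1 - 2 = -62 - 2 = -64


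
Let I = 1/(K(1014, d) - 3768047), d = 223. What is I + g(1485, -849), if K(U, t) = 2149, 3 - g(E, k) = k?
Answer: 3208545095/3765898 ≈ 852.00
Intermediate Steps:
g(E, k) = 3 - k
I = -1/3765898 (I = 1/(2149 - 3768047) = 1/(-3765898) = -1/3765898 ≈ -2.6554e-7)
I + g(1485, -849) = -1/3765898 + (3 - 1*(-849)) = -1/3765898 + (3 + 849) = -1/3765898 + 852 = 3208545095/3765898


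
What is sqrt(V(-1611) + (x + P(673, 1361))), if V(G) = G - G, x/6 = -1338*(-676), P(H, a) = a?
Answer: sqrt(5428289) ≈ 2329.9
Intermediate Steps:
x = 5426928 (x = 6*(-1338*(-676)) = 6*904488 = 5426928)
V(G) = 0
sqrt(V(-1611) + (x + P(673, 1361))) = sqrt(0 + (5426928 + 1361)) = sqrt(0 + 5428289) = sqrt(5428289)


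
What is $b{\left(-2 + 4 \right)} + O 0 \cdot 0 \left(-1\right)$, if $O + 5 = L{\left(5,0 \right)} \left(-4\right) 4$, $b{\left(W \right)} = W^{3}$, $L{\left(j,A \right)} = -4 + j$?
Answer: $8$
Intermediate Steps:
$O = -21$ ($O = -5 + \left(-4 + 5\right) \left(-4\right) 4 = -5 + 1 \left(-4\right) 4 = -5 - 16 = -21$)
$b{\left(-2 + 4 \right)} + O 0 \cdot 0 \left(-1\right) = \left(-2 + 4\right)^{3} - 21 \cdot 0 \cdot 0 \left(-1\right) = 2^{3} - 21 \cdot 0 \left(-1\right) = 8 - 0 = 8 + 0 = 8$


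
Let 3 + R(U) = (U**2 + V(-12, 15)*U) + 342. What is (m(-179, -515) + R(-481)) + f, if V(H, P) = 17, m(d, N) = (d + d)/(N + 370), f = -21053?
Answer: 29358508/145 ≈ 2.0247e+5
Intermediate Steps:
m(d, N) = 2*d/(370 + N) (m(d, N) = (2*d)/(370 + N) = 2*d/(370 + N))
R(U) = 339 + U**2 + 17*U (R(U) = -3 + ((U**2 + 17*U) + 342) = -3 + (342 + U**2 + 17*U) = 339 + U**2 + 17*U)
(m(-179, -515) + R(-481)) + f = (2*(-179)/(370 - 515) + (339 + (-481)**2 + 17*(-481))) - 21053 = (2*(-179)/(-145) + (339 + 231361 - 8177)) - 21053 = (2*(-179)*(-1/145) + 223523) - 21053 = (358/145 + 223523) - 21053 = 32411193/145 - 21053 = 29358508/145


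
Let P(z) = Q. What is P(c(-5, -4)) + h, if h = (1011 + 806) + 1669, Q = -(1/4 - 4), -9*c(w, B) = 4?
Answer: 13959/4 ≈ 3489.8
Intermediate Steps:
c(w, B) = -4/9 (c(w, B) = -1/9*4 = -4/9)
Q = 15/4 (Q = -(1/4 - 4) = -1*(-15/4) = 15/4 ≈ 3.7500)
P(z) = 15/4
h = 3486 (h = 1817 + 1669 = 3486)
P(c(-5, -4)) + h = 15/4 + 3486 = 13959/4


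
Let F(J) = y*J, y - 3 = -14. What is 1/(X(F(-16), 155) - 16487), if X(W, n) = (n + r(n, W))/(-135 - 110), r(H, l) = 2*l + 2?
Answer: -245/4039824 ≈ -6.0646e-5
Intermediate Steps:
y = -11 (y = 3 - 14 = -11)
r(H, l) = 2 + 2*l
F(J) = -11*J
X(W, n) = -2/245 - 2*W/245 - n/245 (X(W, n) = (n + (2 + 2*W))/(-135 - 110) = (2 + n + 2*W)/(-245) = (2 + n + 2*W)*(-1/245) = -2/245 - 2*W/245 - n/245)
1/(X(F(-16), 155) - 16487) = 1/((-2/245 - (-22)*(-16)/245 - 1/245*155) - 16487) = 1/((-2/245 - 2/245*176 - 31/49) - 16487) = 1/((-2/245 - 352/245 - 31/49) - 16487) = 1/(-509/245 - 16487) = 1/(-4039824/245) = -245/4039824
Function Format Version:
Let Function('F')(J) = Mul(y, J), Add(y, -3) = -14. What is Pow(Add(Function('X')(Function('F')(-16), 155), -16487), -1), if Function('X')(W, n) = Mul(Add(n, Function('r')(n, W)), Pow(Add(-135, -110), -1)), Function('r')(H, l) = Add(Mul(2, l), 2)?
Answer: Rational(-245, 4039824) ≈ -6.0646e-5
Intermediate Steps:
y = -11 (y = Add(3, -14) = -11)
Function('r')(H, l) = Add(2, Mul(2, l))
Function('F')(J) = Mul(-11, J)
Function('X')(W, n) = Add(Rational(-2, 245), Mul(Rational(-2, 245), W), Mul(Rational(-1, 245), n)) (Function('X')(W, n) = Mul(Add(n, Add(2, Mul(2, W))), Pow(Add(-135, -110), -1)) = Mul(Add(2, n, Mul(2, W)), Pow(-245, -1)) = Mul(Add(2, n, Mul(2, W)), Rational(-1, 245)) = Add(Rational(-2, 245), Mul(Rational(-2, 245), W), Mul(Rational(-1, 245), n)))
Pow(Add(Function('X')(Function('F')(-16), 155), -16487), -1) = Pow(Add(Add(Rational(-2, 245), Mul(Rational(-2, 245), Mul(-11, -16)), Mul(Rational(-1, 245), 155)), -16487), -1) = Pow(Add(Add(Rational(-2, 245), Mul(Rational(-2, 245), 176), Rational(-31, 49)), -16487), -1) = Pow(Add(Add(Rational(-2, 245), Rational(-352, 245), Rational(-31, 49)), -16487), -1) = Pow(Add(Rational(-509, 245), -16487), -1) = Pow(Rational(-4039824, 245), -1) = Rational(-245, 4039824)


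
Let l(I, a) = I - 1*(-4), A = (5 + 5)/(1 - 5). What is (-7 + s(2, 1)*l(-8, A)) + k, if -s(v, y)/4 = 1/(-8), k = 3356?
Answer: 3347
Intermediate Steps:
A = -5/2 (A = 10/(-4) = 10*(-1/4) = -5/2 ≈ -2.5000)
l(I, a) = 4 + I (l(I, a) = I + 4 = 4 + I)
s(v, y) = 1/2 (s(v, y) = -4/(-8) = -4*(-1/8) = 1/2)
(-7 + s(2, 1)*l(-8, A)) + k = (-7 + (4 - 8)/2) + 3356 = (-7 + (1/2)*(-4)) + 3356 = (-7 - 2) + 3356 = -9 + 3356 = 3347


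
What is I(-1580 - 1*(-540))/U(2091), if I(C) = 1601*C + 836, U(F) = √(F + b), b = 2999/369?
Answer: -2496306*√31757698/387289 ≈ -36323.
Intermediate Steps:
b = 2999/369 (b = 2999*(1/369) = 2999/369 ≈ 8.1274)
U(F) = √(2999/369 + F) (U(F) = √(F + 2999/369) = √(2999/369 + F))
I(C) = 836 + 1601*C
I(-1580 - 1*(-540))/U(2091) = (836 + 1601*(-1580 - 1*(-540)))/((√(122959 + 15129*2091)/123)) = (836 + 1601*(-1580 + 540))/((√(122959 + 31634739)/123)) = (836 + 1601*(-1040))/((√31757698/123)) = (836 - 1665040)*(3*√31757698/774578) = -2496306*√31757698/387289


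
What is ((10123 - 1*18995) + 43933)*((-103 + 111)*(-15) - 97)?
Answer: -7608237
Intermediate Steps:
((10123 - 1*18995) + 43933)*((-103 + 111)*(-15) - 97) = ((10123 - 18995) + 43933)*(8*(-15) - 97) = (-8872 + 43933)*(-120 - 97) = 35061*(-217) = -7608237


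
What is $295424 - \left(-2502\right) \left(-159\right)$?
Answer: $-102394$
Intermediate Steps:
$295424 - \left(-2502\right) \left(-159\right) = 295424 - 397818 = -102394$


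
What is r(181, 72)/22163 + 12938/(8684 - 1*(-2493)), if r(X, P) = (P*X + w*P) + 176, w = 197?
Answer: 592905278/247715851 ≈ 2.3935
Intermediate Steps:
r(X, P) = 176 + 197*P + P*X (r(X, P) = (P*X + 197*P) + 176 = (197*P + P*X) + 176 = 176 + 197*P + P*X)
r(181, 72)/22163 + 12938/(8684 - 1*(-2493)) = (176 + 197*72 + 72*181)/22163 + 12938/(8684 - 1*(-2493)) = (176 + 14184 + 13032)*(1/22163) + 12938/(8684 + 2493) = 27392*(1/22163) + 12938/11177 = 27392/22163 + 12938*(1/11177) = 27392/22163 + 12938/11177 = 592905278/247715851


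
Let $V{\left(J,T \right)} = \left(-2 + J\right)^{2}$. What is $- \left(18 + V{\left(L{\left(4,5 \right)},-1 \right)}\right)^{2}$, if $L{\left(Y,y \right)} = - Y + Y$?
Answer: $-484$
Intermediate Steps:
$L{\left(Y,y \right)} = 0$
$- \left(18 + V{\left(L{\left(4,5 \right)},-1 \right)}\right)^{2} = - \left(18 + \left(-2 + 0\right)^{2}\right)^{2} = - \left(18 + \left(-2\right)^{2}\right)^{2} = - \left(18 + 4\right)^{2} = - 22^{2} = \left(-1\right) 484 = -484$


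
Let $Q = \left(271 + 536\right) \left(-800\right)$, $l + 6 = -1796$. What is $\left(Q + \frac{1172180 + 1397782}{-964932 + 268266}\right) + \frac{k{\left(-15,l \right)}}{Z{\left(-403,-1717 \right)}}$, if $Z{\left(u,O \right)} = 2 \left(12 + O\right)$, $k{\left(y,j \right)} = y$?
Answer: $- \frac{51123872181881}{79187702} \approx -6.456 \cdot 10^{5}$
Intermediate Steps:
$l = -1802$ ($l = -6 - 1796 = -1802$)
$Z{\left(u,O \right)} = 24 + 2 O$
$Q = -645600$ ($Q = 807 \left(-800\right) = -645600$)
$\left(Q + \frac{1172180 + 1397782}{-964932 + 268266}\right) + \frac{k{\left(-15,l \right)}}{Z{\left(-403,-1717 \right)}} = \left(-645600 + \frac{1172180 + 1397782}{-964932 + 268266}\right) - \frac{15}{24 + 2 \left(-1717\right)} = \left(-645600 + \frac{2569962}{-696666}\right) - \frac{15}{24 - 3434} = \left(-645600 + 2569962 \left(- \frac{1}{696666}\right)\right) - \frac{15}{-3410} = \left(-645600 - \frac{428327}{116111}\right) - - \frac{3}{682} = - \frac{74961689927}{116111} + \frac{3}{682} = - \frac{51123872181881}{79187702}$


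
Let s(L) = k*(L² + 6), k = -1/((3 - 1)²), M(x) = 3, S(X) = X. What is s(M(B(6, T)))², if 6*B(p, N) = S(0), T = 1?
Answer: 225/16 ≈ 14.063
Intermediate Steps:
B(p, N) = 0 (B(p, N) = (⅙)*0 = 0)
k = -¼ (k = -1/(2²) = -1/4 = -1*¼ = -¼ ≈ -0.25000)
s(L) = -3/2 - L²/4 (s(L) = -(L² + 6)/4 = -(6 + L²)/4 = -3/2 - L²/4)
s(M(B(6, T)))² = (-3/2 - ¼*3²)² = (-3/2 - ¼*9)² = (-3/2 - 9/4)² = (-15/4)² = 225/16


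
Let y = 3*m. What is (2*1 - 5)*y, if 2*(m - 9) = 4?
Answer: -99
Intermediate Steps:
m = 11 (m = 9 + (½)*4 = 9 + 2 = 11)
y = 33 (y = 3*11 = 33)
(2*1 - 5)*y = (2*1 - 5)*33 = (2 - 5)*33 = -3*33 = -99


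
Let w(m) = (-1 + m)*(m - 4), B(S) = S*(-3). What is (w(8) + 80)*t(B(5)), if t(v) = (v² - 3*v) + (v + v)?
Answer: 25920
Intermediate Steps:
B(S) = -3*S
t(v) = v² - v (t(v) = (v² - 3*v) + 2*v = v² - v)
w(m) = (-1 + m)*(-4 + m)
(w(8) + 80)*t(B(5)) = ((4 + 8² - 5*8) + 80)*((-3*5)*(-1 - 3*5)) = ((4 + 64 - 40) + 80)*(-15*(-1 - 15)) = (28 + 80)*(-15*(-16)) = 108*240 = 25920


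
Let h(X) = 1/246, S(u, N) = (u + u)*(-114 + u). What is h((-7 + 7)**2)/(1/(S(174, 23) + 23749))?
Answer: 44629/246 ≈ 181.42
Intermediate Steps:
S(u, N) = 2*u*(-114 + u) (S(u, N) = (2*u)*(-114 + u) = 2*u*(-114 + u))
h(X) = 1/246
h((-7 + 7)**2)/(1/(S(174, 23) + 23749)) = 1/(246*(1/(2*174*(-114 + 174) + 23749))) = 1/(246*(1/(2*174*60 + 23749))) = 1/(246*(1/(20880 + 23749))) = 1/(246*(1/44629)) = (1/246)*44629 = 44629/246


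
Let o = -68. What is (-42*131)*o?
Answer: 374136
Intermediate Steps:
(-42*131)*o = -42*131*(-68) = -5502*(-68) = 374136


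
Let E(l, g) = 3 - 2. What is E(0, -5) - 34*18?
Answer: -611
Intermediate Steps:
E(l, g) = 1
E(0, -5) - 34*18 = 1 - 34*18 = 1 - 612 = -611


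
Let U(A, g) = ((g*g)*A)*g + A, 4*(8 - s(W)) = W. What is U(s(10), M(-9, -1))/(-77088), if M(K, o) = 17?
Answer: -819/2336 ≈ -0.35060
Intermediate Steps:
s(W) = 8 - W/4
U(A, g) = A + A*g³ (U(A, g) = (g²*A)*g + A = (A*g²)*g + A = A*g³ + A = A + A*g³)
U(s(10), M(-9, -1))/(-77088) = ((8 - ¼*10)*(1 + 17³))/(-77088) = ((8 - 5/2)*(1 + 4913))*(-1/77088) = ((11/2)*4914)*(-1/77088) = 27027*(-1/77088) = -819/2336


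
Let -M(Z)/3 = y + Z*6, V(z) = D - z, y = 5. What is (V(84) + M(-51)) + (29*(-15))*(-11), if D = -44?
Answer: 5560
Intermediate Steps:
V(z) = -44 - z
M(Z) = -15 - 18*Z (M(Z) = -3*(5 + Z*6) = -3*(5 + 6*Z) = -15 - 18*Z)
(V(84) + M(-51)) + (29*(-15))*(-11) = ((-44 - 1*84) + (-15 - 18*(-51))) + (29*(-15))*(-11) = ((-44 - 84) + (-15 + 918)) - 435*(-11) = (-128 + 903) + 4785 = 775 + 4785 = 5560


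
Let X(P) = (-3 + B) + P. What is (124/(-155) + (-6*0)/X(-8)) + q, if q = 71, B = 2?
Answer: 351/5 ≈ 70.200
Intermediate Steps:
X(P) = -1 + P (X(P) = (-3 + 2) + P = -1 + P)
(124/(-155) + (-6*0)/X(-8)) + q = (124/(-155) + (-6*0)/(-1 - 8)) + 71 = (124*(-1/155) + 0/(-9)) + 71 = (-4/5 + 0*(-1/9)) + 71 = (-4/5 + 0) + 71 = -4/5 + 71 = 351/5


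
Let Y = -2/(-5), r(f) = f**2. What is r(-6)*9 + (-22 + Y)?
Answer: 1512/5 ≈ 302.40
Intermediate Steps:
Y = 2/5 (Y = -2*(-1/5) = 2/5 ≈ 0.40000)
r(-6)*9 + (-22 + Y) = (-6)**2*9 + (-22 + 2/5) = 36*9 - 108/5 = 324 - 108/5 = 1512/5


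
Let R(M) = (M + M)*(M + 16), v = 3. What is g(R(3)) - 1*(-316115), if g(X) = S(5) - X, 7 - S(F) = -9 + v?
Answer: 316014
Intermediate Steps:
R(M) = 2*M*(16 + M) (R(M) = (2*M)*(16 + M) = 2*M*(16 + M))
S(F) = 13 (S(F) = 7 - (-9 + 3) = 7 - 1*(-6) = 7 + 6 = 13)
g(X) = 13 - X
g(R(3)) - 1*(-316115) = (13 - 2*3*(16 + 3)) - 1*(-316115) = (13 - 2*3*19) + 316115 = (13 - 1*114) + 316115 = (13 - 114) + 316115 = -101 + 316115 = 316014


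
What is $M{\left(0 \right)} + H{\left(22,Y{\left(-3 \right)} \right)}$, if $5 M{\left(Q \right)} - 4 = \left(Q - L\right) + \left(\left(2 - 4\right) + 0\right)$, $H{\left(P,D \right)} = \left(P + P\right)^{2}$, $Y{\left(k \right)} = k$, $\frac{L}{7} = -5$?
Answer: $\frac{9717}{5} \approx 1943.4$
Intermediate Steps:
$L = -35$ ($L = 7 \left(-5\right) = -35$)
$H{\left(P,D \right)} = 4 P^{2}$ ($H{\left(P,D \right)} = \left(2 P\right)^{2} = 4 P^{2}$)
$M{\left(Q \right)} = \frac{37}{5} + \frac{Q}{5}$ ($M{\left(Q \right)} = \frac{4}{5} + \frac{\left(Q - -35\right) + \left(\left(2 - 4\right) + 0\right)}{5} = \frac{4}{5} + \frac{\left(Q + 35\right) + \left(-2 + 0\right)}{5} = \frac{4}{5} + \frac{\left(35 + Q\right) - 2}{5} = \frac{4}{5} + \frac{33 + Q}{5} = \frac{4}{5} + \left(\frac{33}{5} + \frac{Q}{5}\right) = \frac{37}{5} + \frac{Q}{5}$)
$M{\left(0 \right)} + H{\left(22,Y{\left(-3 \right)} \right)} = \left(\frac{37}{5} + \frac{1}{5} \cdot 0\right) + 4 \cdot 22^{2} = \left(\frac{37}{5} + 0\right) + 4 \cdot 484 = \frac{37}{5} + 1936 = \frac{9717}{5}$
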